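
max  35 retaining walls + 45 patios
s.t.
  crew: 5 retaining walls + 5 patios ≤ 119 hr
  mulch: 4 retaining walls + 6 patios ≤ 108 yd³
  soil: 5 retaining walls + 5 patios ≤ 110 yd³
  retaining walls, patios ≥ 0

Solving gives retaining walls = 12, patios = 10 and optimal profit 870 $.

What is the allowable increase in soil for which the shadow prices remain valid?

Binding constraints: mulch, soil. The basis is B = [[4,6],[5,5]] with det -10.
Per unit increase in soil, x* moves by d = (0.6, -0.4).
The basis stays optimal until crew becomes binding; allowable increase = 9 yd³.

9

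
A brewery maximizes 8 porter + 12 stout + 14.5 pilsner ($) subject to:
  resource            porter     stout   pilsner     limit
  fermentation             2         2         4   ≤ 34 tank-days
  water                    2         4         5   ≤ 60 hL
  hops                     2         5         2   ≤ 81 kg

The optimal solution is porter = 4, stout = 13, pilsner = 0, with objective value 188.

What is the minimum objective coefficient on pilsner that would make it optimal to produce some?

18

Binding: fermentation and water. Non-binding: hops (8 unused).
By complementary slackness, y = 0 for the non-binding constraint.
Dual feasibility on the basic columns requires 2·y_fermentation + 2·y_water = 8, 2·y_fermentation + 4·y_water = 12.
Solving: y_fermentation = 2, y_water = 2.
pilsner enters the basis when its profit ≥ yᵀa₃ = 2·4 + 2·5 = 18.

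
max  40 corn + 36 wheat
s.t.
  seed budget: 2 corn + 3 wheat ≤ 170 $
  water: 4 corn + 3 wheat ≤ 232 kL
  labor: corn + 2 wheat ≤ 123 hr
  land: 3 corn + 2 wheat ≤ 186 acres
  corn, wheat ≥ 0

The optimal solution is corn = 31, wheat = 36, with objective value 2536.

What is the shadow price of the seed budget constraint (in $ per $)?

At the optimum: seed budget uses 170 of 170 (binding); water uses 232 of 232 (binding); labor uses 103 of 123 (slack = 20); land uses 165 of 186 (slack = 21).
Since labor, land are not tight, their duals are 0.
From A_Bᵀ y = c: 2·y_seed budget + 4·y_water = 40; 3·y_seed budget + 3·y_water = 36.
This yields shadow prices y_seed budget = 4, y_water = 8.
Shadow price of seed budget = 4.

4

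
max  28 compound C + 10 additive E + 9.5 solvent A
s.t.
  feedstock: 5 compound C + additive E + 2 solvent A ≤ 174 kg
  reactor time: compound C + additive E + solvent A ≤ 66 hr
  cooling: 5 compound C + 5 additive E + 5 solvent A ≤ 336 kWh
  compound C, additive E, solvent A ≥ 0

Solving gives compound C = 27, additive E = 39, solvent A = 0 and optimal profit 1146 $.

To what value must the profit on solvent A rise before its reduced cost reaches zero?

At the optimum: feedstock uses 174 of 174 (binding); reactor time uses 66 of 66 (binding); cooling uses 330 of 336 (slack = 6).
Since cooling is not tight, its dual is 0.
Dual feasibility on the basic columns requires 5·y_feedstock + 1·y_reactor time = 28, 1·y_feedstock + 1·y_reactor time = 10.
→ y_feedstock = 4.5 and y_reactor time = 5.5.
solvent A enters the basis when its profit ≥ yᵀa₃ = 4.5·2 + 5.5·1 = 14.5.

14.5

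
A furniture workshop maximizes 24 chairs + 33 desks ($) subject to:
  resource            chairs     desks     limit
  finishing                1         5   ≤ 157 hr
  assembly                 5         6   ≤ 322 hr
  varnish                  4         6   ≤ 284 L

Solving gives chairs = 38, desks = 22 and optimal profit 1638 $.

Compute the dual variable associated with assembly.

Check each constraint at x*: finishing 148/157 (slack 9); assembly 322/322 (tight); varnish 284/284 (tight).
Slack constraints have shadow price 0 (complementary slackness).
The binding rows give the dual system: 5·y_assembly + 4·y_varnish = 24 and 6·y_assembly + 6·y_varnish = 33.
Solving: y_assembly = 2, y_varnish = 3.5.
Shadow price of assembly = 2.

2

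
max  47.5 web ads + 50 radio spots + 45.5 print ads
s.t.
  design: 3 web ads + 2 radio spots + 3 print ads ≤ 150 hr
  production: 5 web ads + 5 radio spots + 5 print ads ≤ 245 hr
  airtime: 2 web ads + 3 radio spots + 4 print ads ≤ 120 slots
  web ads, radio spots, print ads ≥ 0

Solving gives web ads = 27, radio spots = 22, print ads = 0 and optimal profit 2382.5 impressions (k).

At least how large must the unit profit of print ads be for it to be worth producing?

Check each constraint at x*: design 125/150 (slack 25); production 245/245 (tight); airtime 120/120 (tight).
By complementary slackness, y = 0 for the non-binding constraint.
From A_Bᵀ y = c: 5·y_production + 2·y_airtime = 47.5; 5·y_production + 3·y_airtime = 50.
This yields shadow prices y_production = 8.5, y_airtime = 2.5.
print ads enters the basis when its profit ≥ yᵀa₃ = 8.5·5 + 2.5·4 = 52.5.

52.5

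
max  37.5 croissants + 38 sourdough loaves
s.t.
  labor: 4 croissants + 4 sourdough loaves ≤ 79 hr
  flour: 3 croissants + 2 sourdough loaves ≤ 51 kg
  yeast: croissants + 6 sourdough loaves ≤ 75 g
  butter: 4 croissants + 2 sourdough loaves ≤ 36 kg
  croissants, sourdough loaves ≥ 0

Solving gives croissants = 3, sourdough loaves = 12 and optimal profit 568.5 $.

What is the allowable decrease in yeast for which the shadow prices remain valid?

Binding constraints: yeast, butter. The basis is B = [[1,6],[4,2]] with det -22.
Per unit decrease in yeast, x* moves by d = (0.0909, -0.1818).
The basis stays optimal until sourdough loaves reaches 0; allowable decrease = 66 g.

66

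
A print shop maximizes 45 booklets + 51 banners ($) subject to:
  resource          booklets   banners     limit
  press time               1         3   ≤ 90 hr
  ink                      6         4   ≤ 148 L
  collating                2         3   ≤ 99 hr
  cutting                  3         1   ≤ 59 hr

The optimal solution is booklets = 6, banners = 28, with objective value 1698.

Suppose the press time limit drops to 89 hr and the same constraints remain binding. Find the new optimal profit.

At the optimum: press time uses 90 of 90 (binding); ink uses 148 of 148 (binding); collating uses 96 of 99 (slack = 3); cutting uses 46 of 59 (slack = 13).
Slack constraints have shadow price 0 (complementary slackness).
From A_Bᵀ y = c: 1·y_press time + 6·y_ink = 45; 3·y_press time + 4·y_ink = 51.
This yields shadow prices y_press time = 9, y_ink = 6.
Δz = y_press time·Δb = 9 × (-1) = -9, so new z* = 1698 − 9 = 1689.

1689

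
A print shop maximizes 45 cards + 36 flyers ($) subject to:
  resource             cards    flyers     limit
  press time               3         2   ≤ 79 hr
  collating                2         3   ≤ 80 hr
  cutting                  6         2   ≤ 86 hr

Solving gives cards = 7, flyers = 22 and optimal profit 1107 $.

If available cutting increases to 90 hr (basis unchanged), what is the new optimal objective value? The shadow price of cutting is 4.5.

Δb = 4, so new z* = 1107 + (4.5)·(4) = 1107 + 18 = 1125.

1125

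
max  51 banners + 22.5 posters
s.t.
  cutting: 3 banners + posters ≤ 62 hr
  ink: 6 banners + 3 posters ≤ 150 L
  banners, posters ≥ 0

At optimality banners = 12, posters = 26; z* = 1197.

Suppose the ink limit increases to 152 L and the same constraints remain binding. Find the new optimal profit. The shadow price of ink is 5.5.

1208

Δb = 2, so new z* = 1197 + (5.5)·(2) = 1197 + 11 = 1208.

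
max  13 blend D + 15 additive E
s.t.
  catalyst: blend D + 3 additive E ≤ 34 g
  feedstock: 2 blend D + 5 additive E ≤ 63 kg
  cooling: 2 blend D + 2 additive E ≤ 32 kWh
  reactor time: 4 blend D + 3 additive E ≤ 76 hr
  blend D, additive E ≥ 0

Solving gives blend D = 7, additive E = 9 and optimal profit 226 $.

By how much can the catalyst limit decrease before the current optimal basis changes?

18

Binding constraints: catalyst, cooling. The basis is B = [[1,3],[2,2]] with det -4.
Per unit decrease in catalyst, x* moves by d = (0.5, -0.5).
The basis stays optimal until additive E reaches 0; allowable decrease = 18 g.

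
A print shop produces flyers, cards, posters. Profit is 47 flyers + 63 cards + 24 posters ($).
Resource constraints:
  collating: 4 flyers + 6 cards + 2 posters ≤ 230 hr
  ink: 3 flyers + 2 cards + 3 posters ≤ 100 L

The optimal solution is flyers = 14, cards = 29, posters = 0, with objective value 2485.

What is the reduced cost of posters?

-4

Both collating and ink are binding at x*.
Dual feasibility on the basic columns requires 4·y_collating + 3·y_ink = 47, 6·y_collating + 2·y_ink = 63.
→ y_collating = 9.5 and y_ink = 3.
Reduced cost of posters: c₃ − yᵀa₃ = 24 − (9.5·2 + 3·3) = 24 − 28 = -4.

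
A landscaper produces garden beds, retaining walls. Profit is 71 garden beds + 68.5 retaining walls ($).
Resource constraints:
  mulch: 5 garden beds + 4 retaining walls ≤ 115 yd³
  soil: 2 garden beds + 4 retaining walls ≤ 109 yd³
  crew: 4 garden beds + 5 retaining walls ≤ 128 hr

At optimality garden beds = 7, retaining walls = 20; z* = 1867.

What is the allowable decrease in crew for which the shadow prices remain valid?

Binding constraints: mulch, crew. The basis is B = [[5,4],[4,5]] with det 9.
Per unit decrease in crew, x* moves by d = (0.4444, -0.5556).
The basis stays optimal until retaining walls reaches 0; allowable decrease = 36 hr.

36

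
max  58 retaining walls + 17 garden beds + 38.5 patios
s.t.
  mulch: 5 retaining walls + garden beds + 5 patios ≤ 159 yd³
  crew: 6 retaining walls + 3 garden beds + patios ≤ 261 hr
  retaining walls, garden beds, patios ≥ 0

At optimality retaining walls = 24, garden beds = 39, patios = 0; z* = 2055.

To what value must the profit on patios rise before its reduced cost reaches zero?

Both mulch and crew are binding at x*.
From A_Bᵀ y = c: 5·y_mulch + 6·y_crew = 58; 1·y_mulch + 3·y_crew = 17.
This yields shadow prices y_mulch = 8, y_crew = 3.
patios enters the basis when its profit ≥ yᵀa₃ = 8·5 + 3·1 = 43.

43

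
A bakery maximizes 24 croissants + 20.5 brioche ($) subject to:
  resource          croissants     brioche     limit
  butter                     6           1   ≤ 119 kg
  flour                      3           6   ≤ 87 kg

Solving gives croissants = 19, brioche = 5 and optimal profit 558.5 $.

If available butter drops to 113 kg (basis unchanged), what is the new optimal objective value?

At the optimum: butter uses 119 of 119 (binding); flour uses 87 of 87 (binding).
From A_Bᵀ y = c: 6·y_butter + 3·y_flour = 24; 1·y_butter + 6·y_flour = 20.5.
This yields shadow prices y_butter = 2.5, y_flour = 3.
Δz = y_butter·Δb = 2.5 × (-6) = -15, so new z* = 558.5 − 15 = 543.5.

543.5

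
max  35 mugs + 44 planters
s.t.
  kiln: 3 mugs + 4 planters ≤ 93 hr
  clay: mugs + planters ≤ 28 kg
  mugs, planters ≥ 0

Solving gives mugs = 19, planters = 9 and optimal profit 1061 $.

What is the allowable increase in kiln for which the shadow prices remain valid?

19

Binding constraints: kiln, clay. The basis is B = [[3,4],[1,1]] with det -1.
Per unit increase in kiln, x* moves by d = (-1, 1).
The basis stays optimal until mugs reaches 0; allowable increase = 19 hr.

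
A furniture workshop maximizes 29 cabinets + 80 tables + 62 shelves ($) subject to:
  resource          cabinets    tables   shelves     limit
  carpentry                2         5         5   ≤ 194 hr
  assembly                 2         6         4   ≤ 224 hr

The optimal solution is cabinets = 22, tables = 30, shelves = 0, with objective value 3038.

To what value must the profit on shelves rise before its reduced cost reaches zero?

Both carpentry and assembly are binding at x*.
The binding rows give the dual system: 2·y_carpentry + 2·y_assembly = 29 and 5·y_carpentry + 6·y_assembly = 80.
This yields shadow prices y_carpentry = 7, y_assembly = 7.5.
shelves enters the basis when its profit ≥ yᵀa₃ = 7·5 + 7.5·4 = 65.

65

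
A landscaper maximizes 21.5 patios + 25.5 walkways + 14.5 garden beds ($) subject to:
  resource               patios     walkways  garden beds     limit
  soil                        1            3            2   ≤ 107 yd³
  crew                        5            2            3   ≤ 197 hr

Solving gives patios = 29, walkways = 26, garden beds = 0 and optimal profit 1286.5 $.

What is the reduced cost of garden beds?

At the optimum: soil uses 107 of 107 (binding); crew uses 197 of 197 (binding).
From A_Bᵀ y = c: 1·y_soil + 5·y_crew = 21.5; 3·y_soil + 2·y_crew = 25.5.
→ y_soil = 6.5 and y_crew = 3.
Reduced cost of garden beds: c₃ − yᵀa₃ = 14.5 − (6.5·2 + 3·3) = 14.5 − 22 = -7.5.

-7.5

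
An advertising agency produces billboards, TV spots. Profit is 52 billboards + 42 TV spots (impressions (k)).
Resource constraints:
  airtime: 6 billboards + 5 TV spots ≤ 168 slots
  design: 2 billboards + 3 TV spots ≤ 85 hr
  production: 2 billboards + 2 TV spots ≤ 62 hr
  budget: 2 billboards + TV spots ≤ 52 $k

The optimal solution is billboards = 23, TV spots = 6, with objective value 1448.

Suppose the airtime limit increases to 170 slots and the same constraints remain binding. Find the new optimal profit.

1464

Check each constraint at x*: airtime 168/168 (tight); design 64/85 (slack 21); production 58/62 (slack 4); budget 52/52 (tight).
By complementary slackness, y = 0 for the non-binding constraints.
Dual feasibility on the basic columns requires 6·y_airtime + 2·y_budget = 52, 5·y_airtime + 1·y_budget = 42.
Solving: y_airtime = 8, y_budget = 2.
Δz = y_airtime·Δb = 8 × (2) = 16, so new z* = 1448 + 16 = 1464.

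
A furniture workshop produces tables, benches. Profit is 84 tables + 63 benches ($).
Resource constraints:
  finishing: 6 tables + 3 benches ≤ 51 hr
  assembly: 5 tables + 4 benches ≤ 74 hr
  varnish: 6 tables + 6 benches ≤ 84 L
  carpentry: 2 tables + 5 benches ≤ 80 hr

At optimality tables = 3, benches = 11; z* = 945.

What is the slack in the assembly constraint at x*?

assembly used = 5·3 + 4·11 = 59; slack = 74 − 59 = 15.

15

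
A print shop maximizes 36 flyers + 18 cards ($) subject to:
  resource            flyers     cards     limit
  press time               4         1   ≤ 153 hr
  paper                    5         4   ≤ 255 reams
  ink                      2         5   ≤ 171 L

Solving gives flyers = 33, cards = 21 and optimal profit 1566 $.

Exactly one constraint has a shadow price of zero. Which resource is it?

press time: 153/153 (binding)
paper: 249/255 (slack 6)
ink: 171/171 (binding)
By complementary slackness, a constraint with positive slack has shadow price 0 → paper.

paper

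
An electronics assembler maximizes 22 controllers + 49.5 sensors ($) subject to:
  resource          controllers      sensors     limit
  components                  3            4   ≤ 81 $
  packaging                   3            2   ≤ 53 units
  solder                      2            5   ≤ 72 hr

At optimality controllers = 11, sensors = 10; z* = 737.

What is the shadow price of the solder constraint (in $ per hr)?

9.5

At the optimum: components uses 73 of 81 (slack = 8); packaging uses 53 of 53 (binding); solder uses 72 of 72 (binding).
By complementary slackness, y = 0 for the non-binding constraint.
The binding rows give the dual system: 3·y_packaging + 2·y_solder = 22 and 2·y_packaging + 5·y_solder = 49.5.
Solving: y_packaging = 1, y_solder = 9.5.
Shadow price of solder = 9.5.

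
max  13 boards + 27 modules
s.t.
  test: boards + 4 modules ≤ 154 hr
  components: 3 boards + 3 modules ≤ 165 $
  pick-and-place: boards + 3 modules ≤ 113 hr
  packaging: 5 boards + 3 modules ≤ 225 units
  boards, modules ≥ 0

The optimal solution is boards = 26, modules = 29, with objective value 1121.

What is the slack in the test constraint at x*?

test used = 1·26 + 4·29 = 142; slack = 154 − 142 = 12.

12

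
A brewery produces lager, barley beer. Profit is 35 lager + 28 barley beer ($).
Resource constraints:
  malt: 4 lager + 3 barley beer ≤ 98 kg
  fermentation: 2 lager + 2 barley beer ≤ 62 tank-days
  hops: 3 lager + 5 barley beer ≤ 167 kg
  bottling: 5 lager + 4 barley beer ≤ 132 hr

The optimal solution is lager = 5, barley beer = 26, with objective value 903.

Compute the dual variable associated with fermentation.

Check each constraint at x*: malt 98/98 (tight); fermentation 62/62 (tight); hops 145/167 (slack 22); bottling 129/132 (slack 3).
Slack constraints have shadow price 0 (complementary slackness).
From A_Bᵀ y = c: 4·y_malt + 2·y_fermentation = 35; 3·y_malt + 2·y_fermentation = 28.
→ y_malt = 7 and y_fermentation = 3.5.
Shadow price of fermentation = 3.5.

3.5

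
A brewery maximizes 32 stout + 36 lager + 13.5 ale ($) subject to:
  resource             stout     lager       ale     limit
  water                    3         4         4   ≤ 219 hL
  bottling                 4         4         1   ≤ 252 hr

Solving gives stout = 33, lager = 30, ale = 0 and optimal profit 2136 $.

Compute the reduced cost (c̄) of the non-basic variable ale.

Check each constraint at x*: water 219/219 (tight); bottling 252/252 (tight).
The binding rows give the dual system: 3·y_water + 4·y_bottling = 32 and 4·y_water + 4·y_bottling = 36.
This yields shadow prices y_water = 4, y_bottling = 5.
Reduced cost of ale: c₃ − yᵀa₃ = 13.5 − (4·4 + 5·1) = 13.5 − 21 = -7.5.

-7.5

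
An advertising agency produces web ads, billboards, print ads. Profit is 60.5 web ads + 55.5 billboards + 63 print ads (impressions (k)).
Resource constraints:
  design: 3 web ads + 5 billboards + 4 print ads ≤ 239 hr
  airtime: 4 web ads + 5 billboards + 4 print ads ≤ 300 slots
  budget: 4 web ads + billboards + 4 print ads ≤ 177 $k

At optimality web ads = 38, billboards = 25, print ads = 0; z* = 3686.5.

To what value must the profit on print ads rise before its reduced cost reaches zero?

70

Check each constraint at x*: design 239/239 (tight); airtime 277/300 (slack 23); budget 177/177 (tight).
Since airtime is not tight, its dual is 0.
From A_Bᵀ y = c: 3·y_design + 4·y_budget = 60.5; 5·y_design + 1·y_budget = 55.5.
This yields shadow prices y_design = 9.5, y_budget = 8.
print ads enters the basis when its profit ≥ yᵀa₃ = 9.5·4 + 8·4 = 70.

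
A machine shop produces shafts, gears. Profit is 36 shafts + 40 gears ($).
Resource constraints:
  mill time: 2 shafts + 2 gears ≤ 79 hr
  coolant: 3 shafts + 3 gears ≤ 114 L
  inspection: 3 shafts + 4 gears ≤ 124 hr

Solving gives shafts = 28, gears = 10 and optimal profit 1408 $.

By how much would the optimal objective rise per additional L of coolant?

Check each constraint at x*: mill time 76/79 (slack 3); coolant 114/114 (tight); inspection 124/124 (tight).
Slack constraints have shadow price 0 (complementary slackness).
From A_Bᵀ y = c: 3·y_coolant + 3·y_inspection = 36; 3·y_coolant + 4·y_inspection = 40.
Solving: y_coolant = 8, y_inspection = 4.
Shadow price of coolant = 8.

8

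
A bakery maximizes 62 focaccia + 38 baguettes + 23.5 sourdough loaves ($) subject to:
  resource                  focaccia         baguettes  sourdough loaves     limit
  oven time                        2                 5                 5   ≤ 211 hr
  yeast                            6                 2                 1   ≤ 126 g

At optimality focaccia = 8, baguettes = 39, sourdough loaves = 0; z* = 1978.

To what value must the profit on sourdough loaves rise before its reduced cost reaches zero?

29

At the optimum: oven time uses 211 of 211 (binding); yeast uses 126 of 126 (binding).
The binding rows give the dual system: 2·y_oven time + 6·y_yeast = 62 and 5·y_oven time + 2·y_yeast = 38.
→ y_oven time = 4 and y_yeast = 9.
sourdough loaves enters the basis when its profit ≥ yᵀa₃ = 4·5 + 9·1 = 29.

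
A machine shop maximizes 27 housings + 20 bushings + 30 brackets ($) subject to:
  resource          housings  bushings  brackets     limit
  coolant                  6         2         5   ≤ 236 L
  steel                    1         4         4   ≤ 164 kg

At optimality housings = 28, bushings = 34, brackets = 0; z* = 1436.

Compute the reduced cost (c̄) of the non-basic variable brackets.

Check each constraint at x*: coolant 236/236 (tight); steel 164/164 (tight).
From A_Bᵀ y = c: 6·y_coolant + 1·y_steel = 27; 2·y_coolant + 4·y_steel = 20.
Solving: y_coolant = 4, y_steel = 3.
Reduced cost of brackets: c₃ − yᵀa₃ = 30 − (4·5 + 3·4) = 30 − 32 = -2.

-2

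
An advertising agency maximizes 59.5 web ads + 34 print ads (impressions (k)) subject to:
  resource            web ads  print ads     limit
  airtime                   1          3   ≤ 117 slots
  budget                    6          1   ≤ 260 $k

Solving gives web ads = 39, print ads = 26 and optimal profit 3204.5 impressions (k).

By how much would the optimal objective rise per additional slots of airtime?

8.5

Both airtime and budget are binding at x*.
From A_Bᵀ y = c: 1·y_airtime + 6·y_budget = 59.5; 3·y_airtime + 1·y_budget = 34.
→ y_airtime = 8.5 and y_budget = 8.5.
Shadow price of airtime = 8.5.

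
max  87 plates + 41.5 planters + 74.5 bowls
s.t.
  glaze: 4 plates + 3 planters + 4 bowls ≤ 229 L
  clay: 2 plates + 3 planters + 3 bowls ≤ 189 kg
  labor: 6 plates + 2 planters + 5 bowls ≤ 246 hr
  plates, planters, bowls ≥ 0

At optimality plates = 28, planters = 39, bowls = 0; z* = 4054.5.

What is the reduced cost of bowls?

-3

Check each constraint at x*: glaze 229/229 (tight); clay 173/189 (slack 16); labor 246/246 (tight).
Slack constraints have shadow price 0 (complementary slackness).
Dual feasibility on the basic columns requires 4·y_glaze + 6·y_labor = 87, 3·y_glaze + 2·y_labor = 41.5.
This yields shadow prices y_glaze = 7.5, y_labor = 9.5.
Reduced cost of bowls: c₃ − yᵀa₃ = 74.5 − (7.5·4 + 9.5·5) = 74.5 − 77.5 = -3.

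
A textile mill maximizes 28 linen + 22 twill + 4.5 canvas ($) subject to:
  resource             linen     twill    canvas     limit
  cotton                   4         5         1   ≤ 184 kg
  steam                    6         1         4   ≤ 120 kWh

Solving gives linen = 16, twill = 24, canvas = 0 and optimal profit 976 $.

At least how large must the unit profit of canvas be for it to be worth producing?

Both cotton and steam are binding at x*.
The binding rows give the dual system: 4·y_cotton + 6·y_steam = 28 and 5·y_cotton + 1·y_steam = 22.
→ y_cotton = 4 and y_steam = 2.
canvas enters the basis when its profit ≥ yᵀa₃ = 4·1 + 2·4 = 12.

12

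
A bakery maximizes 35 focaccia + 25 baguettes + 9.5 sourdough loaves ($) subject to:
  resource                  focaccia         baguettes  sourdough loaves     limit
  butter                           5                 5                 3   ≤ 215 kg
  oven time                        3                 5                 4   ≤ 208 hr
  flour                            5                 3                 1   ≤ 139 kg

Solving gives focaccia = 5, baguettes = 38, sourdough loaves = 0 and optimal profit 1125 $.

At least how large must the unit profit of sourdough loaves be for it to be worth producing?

11

Binding: butter and flour. Non-binding: oven time (3 unused).
Since oven time is not tight, its dual is 0.
The binding rows give the dual system: 5·y_butter + 5·y_flour = 35 and 5·y_butter + 3·y_flour = 25.
Solving: y_butter = 2, y_flour = 5.
sourdough loaves enters the basis when its profit ≥ yᵀa₃ = 2·3 + 5·1 = 11.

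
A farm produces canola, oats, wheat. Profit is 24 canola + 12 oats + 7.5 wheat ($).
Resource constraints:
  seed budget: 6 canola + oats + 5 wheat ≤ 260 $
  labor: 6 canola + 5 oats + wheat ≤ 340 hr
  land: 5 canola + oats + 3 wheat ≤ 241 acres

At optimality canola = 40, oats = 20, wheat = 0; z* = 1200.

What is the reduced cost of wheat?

-4.5

Binding: seed budget and labor. Non-binding: land (21 unused).
By complementary slackness, y = 0 for the non-binding constraint.
From A_Bᵀ y = c: 6·y_seed budget + 6·y_labor = 24; 1·y_seed budget + 5·y_labor = 12.
→ y_seed budget = 2 and y_labor = 2.
Reduced cost of wheat: c₃ − yᵀa₃ = 7.5 − (2·5 + 2·1) = 7.5 − 12 = -4.5.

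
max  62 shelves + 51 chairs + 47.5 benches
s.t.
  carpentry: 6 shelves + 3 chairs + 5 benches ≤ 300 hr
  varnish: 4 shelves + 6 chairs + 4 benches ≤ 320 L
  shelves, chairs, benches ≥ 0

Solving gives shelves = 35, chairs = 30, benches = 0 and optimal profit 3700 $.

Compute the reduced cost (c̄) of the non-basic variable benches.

-7.5

Check each constraint at x*: carpentry 300/300 (tight); varnish 320/320 (tight).
From A_Bᵀ y = c: 6·y_carpentry + 4·y_varnish = 62; 3·y_carpentry + 6·y_varnish = 51.
→ y_carpentry = 7 and y_varnish = 5.
Reduced cost of benches: c₃ − yᵀa₃ = 47.5 − (7·5 + 5·4) = 47.5 − 55 = -7.5.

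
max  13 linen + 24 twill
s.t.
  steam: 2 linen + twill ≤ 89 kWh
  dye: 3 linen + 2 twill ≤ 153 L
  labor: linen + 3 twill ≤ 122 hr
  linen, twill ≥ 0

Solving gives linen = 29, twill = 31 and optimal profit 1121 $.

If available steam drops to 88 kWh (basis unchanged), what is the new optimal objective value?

At the optimum: steam uses 89 of 89 (binding); dye uses 149 of 153 (slack = 4); labor uses 122 of 122 (binding).
Slack constraints have shadow price 0 (complementary slackness).
Dual feasibility on the basic columns requires 2·y_steam + 1·y_labor = 13, 1·y_steam + 3·y_labor = 24.
→ y_steam = 3 and y_labor = 7.
Δz = y_steam·Δb = 3 × (-1) = -3, so new z* = 1121 − 3 = 1118.

1118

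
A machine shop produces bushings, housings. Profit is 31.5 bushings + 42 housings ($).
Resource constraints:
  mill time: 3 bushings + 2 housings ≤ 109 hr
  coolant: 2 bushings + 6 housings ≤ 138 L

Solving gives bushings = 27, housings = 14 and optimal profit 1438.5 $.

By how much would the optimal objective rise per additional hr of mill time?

7.5

Check each constraint at x*: mill time 109/109 (tight); coolant 138/138 (tight).
The binding rows give the dual system: 3·y_mill time + 2·y_coolant = 31.5 and 2·y_mill time + 6·y_coolant = 42.
→ y_mill time = 7.5 and y_coolant = 4.5.
Shadow price of mill time = 7.5.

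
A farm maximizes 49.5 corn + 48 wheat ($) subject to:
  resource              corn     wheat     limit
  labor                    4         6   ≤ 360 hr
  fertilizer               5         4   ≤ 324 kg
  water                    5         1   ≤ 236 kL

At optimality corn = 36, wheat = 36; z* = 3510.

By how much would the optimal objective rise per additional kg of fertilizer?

Check each constraint at x*: labor 360/360 (tight); fertilizer 324/324 (tight); water 216/236 (slack 20).
By complementary slackness, y = 0 for the non-binding constraint.
The binding rows give the dual system: 4·y_labor + 5·y_fertilizer = 49.5 and 6·y_labor + 4·y_fertilizer = 48.
This yields shadow prices y_labor = 3, y_fertilizer = 7.5.
Shadow price of fertilizer = 7.5.

7.5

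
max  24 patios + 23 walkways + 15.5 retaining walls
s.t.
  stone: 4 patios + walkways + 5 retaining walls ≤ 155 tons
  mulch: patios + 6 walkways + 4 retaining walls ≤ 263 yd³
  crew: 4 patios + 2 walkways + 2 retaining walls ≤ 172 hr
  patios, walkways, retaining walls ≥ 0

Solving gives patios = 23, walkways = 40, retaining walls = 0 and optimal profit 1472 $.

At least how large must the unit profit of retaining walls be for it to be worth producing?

19

At the optimum: stone uses 132 of 155 (slack = 23); mulch uses 263 of 263 (binding); crew uses 172 of 172 (binding).
Since stone is not tight, its dual is 0.
From A_Bᵀ y = c: 1·y_mulch + 4·y_crew = 24; 6·y_mulch + 2·y_crew = 23.
This yields shadow prices y_mulch = 2, y_crew = 5.5.
retaining walls enters the basis when its profit ≥ yᵀa₃ = 2·4 + 5.5·2 = 19.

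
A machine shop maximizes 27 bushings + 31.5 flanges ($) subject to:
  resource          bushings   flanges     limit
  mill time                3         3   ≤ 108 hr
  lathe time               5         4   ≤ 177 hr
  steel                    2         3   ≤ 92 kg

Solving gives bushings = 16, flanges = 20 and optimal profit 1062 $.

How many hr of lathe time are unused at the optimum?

lathe time used = 5·16 + 4·20 = 160; slack = 177 − 160 = 17.

17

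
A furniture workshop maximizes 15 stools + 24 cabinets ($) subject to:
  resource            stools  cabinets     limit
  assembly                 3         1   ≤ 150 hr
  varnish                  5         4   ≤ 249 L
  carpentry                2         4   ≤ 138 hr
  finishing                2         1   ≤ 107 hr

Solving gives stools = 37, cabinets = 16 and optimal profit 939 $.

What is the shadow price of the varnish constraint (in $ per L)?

Binding: varnish and carpentry. Non-binding: assembly (23 unused), finishing (17 unused).
Slack constraints have shadow price 0 (complementary slackness).
The binding rows give the dual system: 5·y_varnish + 2·y_carpentry = 15 and 4·y_varnish + 4·y_carpentry = 24.
This yields shadow prices y_varnish = 1, y_carpentry = 5.
Shadow price of varnish = 1.

1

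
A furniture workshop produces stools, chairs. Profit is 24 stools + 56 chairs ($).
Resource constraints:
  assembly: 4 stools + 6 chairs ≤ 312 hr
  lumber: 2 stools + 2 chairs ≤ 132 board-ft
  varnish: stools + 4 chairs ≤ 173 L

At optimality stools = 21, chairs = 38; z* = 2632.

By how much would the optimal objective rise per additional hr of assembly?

4

Check each constraint at x*: assembly 312/312 (tight); lumber 118/132 (slack 14); varnish 173/173 (tight).
Since lumber is not tight, its dual is 0.
The binding rows give the dual system: 4·y_assembly + 1·y_varnish = 24 and 6·y_assembly + 4·y_varnish = 56.
→ y_assembly = 4 and y_varnish = 8.
Shadow price of assembly = 4.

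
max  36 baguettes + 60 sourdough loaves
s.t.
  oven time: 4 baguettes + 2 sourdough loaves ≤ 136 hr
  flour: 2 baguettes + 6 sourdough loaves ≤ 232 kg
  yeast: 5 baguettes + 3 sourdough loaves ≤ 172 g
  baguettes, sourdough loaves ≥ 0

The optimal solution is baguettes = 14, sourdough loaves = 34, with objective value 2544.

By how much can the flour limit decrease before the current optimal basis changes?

Binding constraints: flour, yeast. The basis is B = [[2,6],[5,3]] with det -24.
Per unit decrease in flour, x* moves by d = (0.125, -0.2083).
The basis stays optimal until oven time becomes binding; allowable decrease = 144 kg.

144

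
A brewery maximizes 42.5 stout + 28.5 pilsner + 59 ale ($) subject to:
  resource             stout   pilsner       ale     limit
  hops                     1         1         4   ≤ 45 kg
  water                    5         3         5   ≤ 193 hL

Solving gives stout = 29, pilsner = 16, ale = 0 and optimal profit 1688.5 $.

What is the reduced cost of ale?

Check each constraint at x*: hops 45/45 (tight); water 193/193 (tight).
The binding rows give the dual system: 1·y_hops + 5·y_water = 42.5 and 1·y_hops + 3·y_water = 28.5.
→ y_hops = 7.5 and y_water = 7.
Reduced cost of ale: c₃ − yᵀa₃ = 59 − (7.5·4 + 7·5) = 59 − 65 = -6.

-6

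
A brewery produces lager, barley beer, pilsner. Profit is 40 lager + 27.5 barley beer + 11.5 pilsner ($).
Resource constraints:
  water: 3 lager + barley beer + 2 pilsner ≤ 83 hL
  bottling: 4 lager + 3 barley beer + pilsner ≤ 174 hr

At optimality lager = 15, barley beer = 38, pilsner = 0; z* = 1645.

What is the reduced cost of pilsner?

-1

Check each constraint at x*: water 83/83 (tight); bottling 174/174 (tight).
Dual feasibility on the basic columns requires 3·y_water + 4·y_bottling = 40, 1·y_water + 3·y_bottling = 27.5.
Solving: y_water = 2, y_bottling = 8.5.
Reduced cost of pilsner: c₃ − yᵀa₃ = 11.5 − (2·2 + 8.5·1) = 11.5 − 12.5 = -1.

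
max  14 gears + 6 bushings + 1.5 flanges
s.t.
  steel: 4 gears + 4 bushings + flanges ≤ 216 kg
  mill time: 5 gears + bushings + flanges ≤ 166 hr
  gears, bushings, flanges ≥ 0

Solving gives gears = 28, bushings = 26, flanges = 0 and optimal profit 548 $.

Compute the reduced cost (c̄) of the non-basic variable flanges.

Both steel and mill time are binding at x*.
From A_Bᵀ y = c: 4·y_steel + 5·y_mill time = 14; 4·y_steel + 1·y_mill time = 6.
Solving: y_steel = 1, y_mill time = 2.
Reduced cost of flanges: c₃ − yᵀa₃ = 1.5 − (1·1 + 2·1) = 1.5 − 3 = -1.5.

-1.5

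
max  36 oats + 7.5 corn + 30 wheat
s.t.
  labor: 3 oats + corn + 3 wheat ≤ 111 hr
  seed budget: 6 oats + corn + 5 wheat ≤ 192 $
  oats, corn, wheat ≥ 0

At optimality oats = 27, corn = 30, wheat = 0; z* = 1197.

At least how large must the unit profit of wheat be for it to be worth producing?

31.5

At the optimum: labor uses 111 of 111 (binding); seed budget uses 192 of 192 (binding).
The binding rows give the dual system: 3·y_labor + 6·y_seed budget = 36 and 1·y_labor + 1·y_seed budget = 7.5.
→ y_labor = 3 and y_seed budget = 4.5.
wheat enters the basis when its profit ≥ yᵀa₃ = 3·3 + 4.5·5 = 31.5.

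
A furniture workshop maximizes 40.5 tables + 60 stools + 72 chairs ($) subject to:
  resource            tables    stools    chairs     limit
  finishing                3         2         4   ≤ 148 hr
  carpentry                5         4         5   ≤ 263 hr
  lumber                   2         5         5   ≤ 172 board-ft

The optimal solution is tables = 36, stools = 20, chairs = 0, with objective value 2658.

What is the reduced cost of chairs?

-3

At the optimum: finishing uses 148 of 148 (binding); carpentry uses 260 of 263 (slack = 3); lumber uses 172 of 172 (binding).
By complementary slackness, y = 0 for the non-binding constraint.
Dual feasibility on the basic columns requires 3·y_finishing + 2·y_lumber = 40.5, 2·y_finishing + 5·y_lumber = 60.
This yields shadow prices y_finishing = 7.5, y_lumber = 9.
Reduced cost of chairs: c₃ − yᵀa₃ = 72 − (7.5·4 + 9·5) = 72 − 75 = -3.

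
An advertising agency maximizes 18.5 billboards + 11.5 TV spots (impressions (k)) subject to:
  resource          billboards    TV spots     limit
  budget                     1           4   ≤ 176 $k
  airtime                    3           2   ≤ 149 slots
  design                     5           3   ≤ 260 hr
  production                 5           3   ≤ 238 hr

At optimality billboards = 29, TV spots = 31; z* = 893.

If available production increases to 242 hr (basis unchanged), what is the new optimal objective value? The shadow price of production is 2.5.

Δb = 4, so new z* = 893 + (2.5)·(4) = 893 + 10 = 903.

903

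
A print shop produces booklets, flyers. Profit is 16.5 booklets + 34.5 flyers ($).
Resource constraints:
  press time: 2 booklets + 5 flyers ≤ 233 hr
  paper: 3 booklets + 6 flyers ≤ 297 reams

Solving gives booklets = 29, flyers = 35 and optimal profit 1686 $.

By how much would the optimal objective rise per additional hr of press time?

Check each constraint at x*: press time 233/233 (tight); paper 297/297 (tight).
The binding rows give the dual system: 2·y_press time + 3·y_paper = 16.5 and 5·y_press time + 6·y_paper = 34.5.
This yields shadow prices y_press time = 1.5, y_paper = 4.5.
Shadow price of press time = 1.5.

1.5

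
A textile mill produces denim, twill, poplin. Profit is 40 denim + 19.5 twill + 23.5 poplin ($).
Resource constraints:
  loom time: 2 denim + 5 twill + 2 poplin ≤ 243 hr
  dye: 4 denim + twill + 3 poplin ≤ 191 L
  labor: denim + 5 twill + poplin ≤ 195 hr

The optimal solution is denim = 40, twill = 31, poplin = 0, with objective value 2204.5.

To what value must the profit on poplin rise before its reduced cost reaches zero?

Binding: dye and labor. Non-binding: loom time (8 unused).
By complementary slackness, y = 0 for the non-binding constraint.
The binding rows give the dual system: 4·y_dye + 1·y_labor = 40 and 1·y_dye + 5·y_labor = 19.5.
This yields shadow prices y_dye = 9.5, y_labor = 2.
poplin enters the basis when its profit ≥ yᵀa₃ = 9.5·3 + 2·1 = 30.5.

30.5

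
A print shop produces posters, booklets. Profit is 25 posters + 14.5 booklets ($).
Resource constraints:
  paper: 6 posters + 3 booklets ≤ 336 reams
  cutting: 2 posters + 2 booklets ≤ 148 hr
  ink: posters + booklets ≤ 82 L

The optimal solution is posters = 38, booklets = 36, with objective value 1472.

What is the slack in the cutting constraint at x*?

cutting used = 2·38 + 2·36 = 148; slack = 148 − 148 = 0.

0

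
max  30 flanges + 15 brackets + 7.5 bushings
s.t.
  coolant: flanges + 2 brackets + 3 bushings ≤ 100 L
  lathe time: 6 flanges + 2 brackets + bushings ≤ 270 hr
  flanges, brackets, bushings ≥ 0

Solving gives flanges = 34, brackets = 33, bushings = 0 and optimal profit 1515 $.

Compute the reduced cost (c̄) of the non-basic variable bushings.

-6

At the optimum: coolant uses 100 of 100 (binding); lathe time uses 270 of 270 (binding).
Dual feasibility on the basic columns requires 1·y_coolant + 6·y_lathe time = 30, 2·y_coolant + 2·y_lathe time = 15.
This yields shadow prices y_coolant = 3, y_lathe time = 4.5.
Reduced cost of bushings: c₃ − yᵀa₃ = 7.5 − (3·3 + 4.5·1) = 7.5 − 13.5 = -6.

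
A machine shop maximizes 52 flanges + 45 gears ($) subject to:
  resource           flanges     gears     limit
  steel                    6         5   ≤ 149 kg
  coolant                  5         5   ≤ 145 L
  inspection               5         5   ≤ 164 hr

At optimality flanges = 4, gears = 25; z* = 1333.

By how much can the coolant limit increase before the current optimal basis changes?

Binding constraints: steel, coolant. The basis is B = [[6,5],[5,5]] with det 5.
Per unit increase in coolant, x* moves by d = (-1, 1.2).
The basis stays optimal until flanges reaches 0; allowable increase = 4 L.

4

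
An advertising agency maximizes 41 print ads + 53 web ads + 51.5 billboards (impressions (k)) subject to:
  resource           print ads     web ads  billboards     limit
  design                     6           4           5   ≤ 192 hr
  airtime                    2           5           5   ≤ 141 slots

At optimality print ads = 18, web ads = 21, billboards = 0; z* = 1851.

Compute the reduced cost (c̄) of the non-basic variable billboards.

-6

At the optimum: design uses 192 of 192 (binding); airtime uses 141 of 141 (binding).
Dual feasibility on the basic columns requires 6·y_design + 2·y_airtime = 41, 4·y_design + 5·y_airtime = 53.
This yields shadow prices y_design = 4.5, y_airtime = 7.
Reduced cost of billboards: c₃ − yᵀa₃ = 51.5 − (4.5·5 + 7·5) = 51.5 − 57.5 = -6.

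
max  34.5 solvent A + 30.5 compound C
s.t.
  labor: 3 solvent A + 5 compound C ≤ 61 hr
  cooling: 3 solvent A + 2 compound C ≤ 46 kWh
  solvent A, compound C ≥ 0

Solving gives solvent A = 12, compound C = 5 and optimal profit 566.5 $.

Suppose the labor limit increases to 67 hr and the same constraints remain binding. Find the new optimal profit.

Both labor and cooling are binding at x*.
From A_Bᵀ y = c: 3·y_labor + 3·y_cooling = 34.5; 5·y_labor + 2·y_cooling = 30.5.
→ y_labor = 2.5 and y_cooling = 9.
Δz = y_labor·Δb = 2.5 × (6) = 15, so new z* = 566.5 + 15 = 581.5.

581.5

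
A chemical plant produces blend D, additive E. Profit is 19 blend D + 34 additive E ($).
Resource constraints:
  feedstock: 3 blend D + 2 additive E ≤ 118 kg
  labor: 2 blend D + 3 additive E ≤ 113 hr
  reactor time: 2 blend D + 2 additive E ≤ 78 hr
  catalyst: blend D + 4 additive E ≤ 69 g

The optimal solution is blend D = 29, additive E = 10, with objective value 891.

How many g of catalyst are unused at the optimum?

catalyst used = 1·29 + 4·10 = 69; slack = 69 − 69 = 0.

0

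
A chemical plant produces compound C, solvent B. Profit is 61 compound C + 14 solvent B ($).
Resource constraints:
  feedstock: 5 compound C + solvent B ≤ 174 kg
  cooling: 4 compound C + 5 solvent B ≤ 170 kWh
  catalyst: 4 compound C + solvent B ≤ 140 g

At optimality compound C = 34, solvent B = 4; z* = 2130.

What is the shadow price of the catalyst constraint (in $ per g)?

9

Check each constraint at x*: feedstock 174/174 (tight); cooling 156/170 (slack 14); catalyst 140/140 (tight).
Since cooling is not tight, its dual is 0.
Dual feasibility on the basic columns requires 5·y_feedstock + 4·y_catalyst = 61, 1·y_feedstock + 1·y_catalyst = 14.
This yields shadow prices y_feedstock = 5, y_catalyst = 9.
Shadow price of catalyst = 9.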